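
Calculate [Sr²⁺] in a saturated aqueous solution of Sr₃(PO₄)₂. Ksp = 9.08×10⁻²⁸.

Sr₃(PO₄)₂(s) ⇌ 3 Sr²⁺(aq) + 2 PO₄³⁻(aq)
With molar solubility s: [Sr²⁺] = 3s, [PO₄³⁻] = 2s.
Ksp = [Sr²⁺]^3[PO₄³⁻]^2 = (3s)^3 · (2s)^2 = 108s^5 = 9.08×10⁻²⁸
s = 1.53×10⁻⁶ mol L⁻¹
[Sr²⁺] = 3s = 4.59×10⁻⁶ mol L⁻¹

4.59×10⁻⁶ M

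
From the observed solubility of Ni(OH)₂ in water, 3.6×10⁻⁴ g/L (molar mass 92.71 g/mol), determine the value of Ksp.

Ksp = 2.3×10⁻¹⁶

s = (3.6×10⁻⁴ g L⁻¹)/(92.71 g mol⁻¹) = 3.883×10⁻⁶ M
Ni(OH)₂(s) ⇌ Ni²⁺(aq) + 2 OH⁻(aq)
With molar solubility s: [Ni²⁺] = s, [OH⁻] = 2s.
Ksp = [Ni²⁺][OH⁻]^2 = s · (2s)^2 = 4s^3
Ksp = 4 × (3.883×10⁻⁶)^3 = 2.3×10⁻¹⁶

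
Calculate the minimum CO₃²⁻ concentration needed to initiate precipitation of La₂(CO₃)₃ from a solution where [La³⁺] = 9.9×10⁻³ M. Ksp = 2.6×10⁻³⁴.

1.4×10⁻¹⁰ M

Precipitation of each salt begins when its ion product equals Ksp.
La₂(CO₃)₃(s) ⇌ 2 La³⁺(aq) + 3 CO₃²⁻(aq)
Ksp = [La³⁺]^2[CO₃²⁻]^3 = [CO₃²⁻]^3(9.9×10⁻³)^2
[CO₃²⁻]^3 = 2.6×10⁻³⁴ / (9.9×10⁻³)^2 = 2.7×10⁻³⁰
[CO₃²⁻] = 1.4×10⁻¹⁰ M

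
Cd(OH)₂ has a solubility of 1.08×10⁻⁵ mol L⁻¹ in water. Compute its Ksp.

Ksp = 5.04×10⁻¹⁵

Cd(OH)₂(s) ⇌ Cd²⁺(aq) + 2 OH⁻(aq)
Let s be the molar solubility. Then [Cd²⁺] = s and [OH⁻] = 2s.
Ksp = [Cd²⁺][OH⁻]^2 = s · (2s)^2 = 4s^3
Ksp = 4 × (1.08×10⁻⁵)^3 = 5.04×10⁻¹⁵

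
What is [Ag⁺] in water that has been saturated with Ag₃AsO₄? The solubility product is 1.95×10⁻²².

4.92×10⁻⁶ M

Ag₃AsO₄(s) ⇌ 3 Ag⁺(aq) + AsO₄³⁻(aq)
With molar solubility s: [Ag⁺] = 3s, [AsO₄³⁻] = s.
Ksp = [Ag⁺]^3[AsO₄³⁻] = (3s)^3 · s = 27s^4 = 1.95×10⁻²²
s = 1.64×10⁻⁶ M
[Ag⁺] = 3s = 4.92×10⁻⁶ M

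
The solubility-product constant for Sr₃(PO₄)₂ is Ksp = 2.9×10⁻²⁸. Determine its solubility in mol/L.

Sr₃(PO₄)₂(s) ⇌ 3 Sr²⁺(aq) + 2 PO₄³⁻(aq)
Let s be the molar solubility. Then [Sr²⁺] = 3s and [PO₄³⁻] = 2s.
Ksp = [Sr²⁺]^3[PO₄³⁻]^2 = (3s)^3 · (2s)^2 = 108s^5
108s^5 = 2.9×10⁻²⁸  ⇒  s^5 = 2.7×10⁻³⁰
s = 1.2×10⁻⁶ M

1.2×10⁻⁶ M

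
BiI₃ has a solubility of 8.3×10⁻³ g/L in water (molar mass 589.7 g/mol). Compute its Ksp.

Ksp = 1.1×10⁻¹⁸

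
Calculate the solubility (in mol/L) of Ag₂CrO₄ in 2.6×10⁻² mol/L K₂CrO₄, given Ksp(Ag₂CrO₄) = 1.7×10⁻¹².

4.0×10⁻⁶ M

Ag₂CrO₄(s) ⇌ 2 Ag⁺(aq) + CrO₄²⁻(aq)
With CrO₄²⁻ already at 2.6×10⁻² mol/L and s small, take [CrO₄²⁻] ≈ 2.6×10⁻² mol/L and [Ag⁺] = 2s.
Ksp = [Ag⁺]^2[CrO₄²⁻] = (2s)^2(2.6×10⁻²)
(2s)^2 = 1.7×10⁻¹² / (2.6×10⁻²) = 6.5×10⁻¹¹
s = 4.0×10⁻⁶ mol/L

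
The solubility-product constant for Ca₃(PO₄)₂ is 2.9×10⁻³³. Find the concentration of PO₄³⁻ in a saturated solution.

Ca₃(PO₄)₂(s) ⇌ 3 Ca²⁺(aq) + 2 PO₄³⁻(aq)
For each mole of Ca₃(PO₄)₂ that dissolves per liter, [Ca²⁺] = 3s and [PO₄³⁻] = 2s; let s denote this solubility.
Ksp = [Ca²⁺]^3[PO₄³⁻]^2 = (3s)^3 · (2s)^2 = 108s^5 = 2.9×10⁻³³
s = 1.2×10⁻⁷ mol/L
[PO₄³⁻] = 2s = 2.4×10⁻⁷ mol/L

2.4×10⁻⁷ M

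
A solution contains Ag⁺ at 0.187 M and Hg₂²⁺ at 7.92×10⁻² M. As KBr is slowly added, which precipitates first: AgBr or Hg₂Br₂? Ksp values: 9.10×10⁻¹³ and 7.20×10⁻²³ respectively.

AgBr

Precipitation of each salt begins when its ion product equals Ksp.
For AgBr: [Br⁻] = (Ksp/[Ag⁺]) = 4.87×10⁻¹² M
For Hg₂Br₂: [Br⁻] = (Ksp/[Hg₂²⁺])^(1/2) = 3.02×10⁻¹¹ M
Since AgBr needs less Br⁻ to reach saturation, it precipitates first.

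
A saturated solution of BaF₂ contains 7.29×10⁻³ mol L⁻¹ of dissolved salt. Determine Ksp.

Ksp = 1.55×10⁻⁶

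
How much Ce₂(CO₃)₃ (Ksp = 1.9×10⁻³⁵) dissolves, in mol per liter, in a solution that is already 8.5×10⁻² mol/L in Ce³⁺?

Ce₂(CO₃)₃(s) ⇌ 2 Ce³⁺(aq) + 3 CO₃²⁻(aq)
Ce³⁺ is already present at 8.5×10⁻² mol/L. If s mol/L of Ce₂(CO₃)₃ dissolves, [CO₃²⁻] = 3s while [Ce³⁺] ≈ 8.5×10⁻² mol/L.
Ksp = [Ce³⁺]^2[CO₃²⁻]^3 = (8.5×10⁻²)^2(3s)^3
(3s)^3 = 1.9×10⁻³⁵ / (8.5×10⁻²)^2 = 2.6×10⁻³³
s = 4.6×10⁻¹² mol/L

4.6×10⁻¹² M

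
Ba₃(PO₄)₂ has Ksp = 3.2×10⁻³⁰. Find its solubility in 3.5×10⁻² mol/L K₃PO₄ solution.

Ba₃(PO₄)₂(s) ⇌ 3 Ba²⁺(aq) + 2 PO₄³⁻(aq)
Let s be the solubility of Ba₃(PO₄)₂ here. The common ion gives [PO₄³⁻] ≈ 3.5×10⁻² mol/L, and [Ba²⁺] = 3s.
Ksp = [Ba²⁺]^3[PO₄³⁻]^2 = (3s)^3(3.5×10⁻²)^2
(3s)^3 = 3.2×10⁻³⁰ / (3.5×10⁻²)^2 = 2.6×10⁻²⁷
s = 4.6×10⁻¹⁰ mol/L

4.6×10⁻¹⁰ M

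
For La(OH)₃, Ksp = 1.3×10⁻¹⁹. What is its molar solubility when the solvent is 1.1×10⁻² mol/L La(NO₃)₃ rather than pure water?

La(OH)₃(s) ⇌ La³⁺(aq) + 3 OH⁻(aq)
Let s be the solubility of La(OH)₃ here. The common ion gives [La³⁺] ≈ 1.1×10⁻² mol/L, and [OH⁻] = 3s.
Ksp = [La³⁺][OH⁻]^3 = (1.1×10⁻²)(3s)^3
(3s)^3 = 1.3×10⁻¹⁹ / (1.1×10⁻²) = 1.2×10⁻¹⁷
s = 7.6×10⁻⁷ mol/L

7.6×10⁻⁷ M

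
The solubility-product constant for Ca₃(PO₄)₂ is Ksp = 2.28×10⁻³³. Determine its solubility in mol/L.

1.16×10⁻⁷ M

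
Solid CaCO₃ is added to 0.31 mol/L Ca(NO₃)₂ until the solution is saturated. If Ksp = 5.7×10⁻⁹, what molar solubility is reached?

CaCO₃(s) ⇌ Ca²⁺(aq) + CO₃²⁻(aq)
Let s be the solubility of CaCO₃ here. The common ion gives [Ca²⁺] ≈ 0.31 mol/L, and [CO₃²⁻] = s.
Ksp = [Ca²⁺][CO₃²⁻] = (0.31)s
s = 5.7×10⁻⁹ / (0.31) = 1.8×10⁻⁸
s = 1.8×10⁻⁸ mol/L

1.8×10⁻⁸ M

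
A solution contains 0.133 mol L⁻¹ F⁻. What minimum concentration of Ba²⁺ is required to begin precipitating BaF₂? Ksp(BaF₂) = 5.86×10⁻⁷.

Each salt precipitates once Q = Ksp for that salt.
BaF₂(s) ⇌ Ba²⁺(aq) + 2 F⁻(aq)
Ksp = [Ba²⁺][F⁻]^2 = [Ba²⁺](0.133)^2
[Ba²⁺] = 5.86×10⁻⁷ / (0.133)^2 = 3.31×10⁻⁵
[Ba²⁺] = 3.31×10⁻⁵ mol L⁻¹

3.31×10⁻⁵ M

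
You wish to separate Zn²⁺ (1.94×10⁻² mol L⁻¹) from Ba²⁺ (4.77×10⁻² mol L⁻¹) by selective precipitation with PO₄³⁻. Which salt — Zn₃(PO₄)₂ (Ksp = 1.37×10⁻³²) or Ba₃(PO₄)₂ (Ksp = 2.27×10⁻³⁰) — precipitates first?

Zn₃(PO₄)₂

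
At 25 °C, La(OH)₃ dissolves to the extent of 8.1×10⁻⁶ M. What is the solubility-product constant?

Ksp = 1.2×10⁻¹⁹

La(OH)₃(s) ⇌ La³⁺(aq) + 3 OH⁻(aq)
With molar solubility s: [La³⁺] = s, [OH⁻] = 3s.
Ksp = [La³⁺][OH⁻]^3 = s · (3s)^3 = 27s^4
Ksp = 27 × (8.1×10⁻⁶)^4 = 1.2×10⁻¹⁹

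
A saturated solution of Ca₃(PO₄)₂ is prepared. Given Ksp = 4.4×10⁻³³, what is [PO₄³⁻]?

Ca₃(PO₄)₂(s) ⇌ 3 Ca²⁺(aq) + 2 PO₄³⁻(aq)
With molar solubility s: [Ca²⁺] = 3s, [PO₄³⁻] = 2s.
Ksp = [Ca²⁺]^3[PO₄³⁻]^2 = (3s)^3 · (2s)^2 = 108s^5 = 4.4×10⁻³³
s = 1.3×10⁻⁷ mol L⁻¹
[PO₄³⁻] = 2s = 2.6×10⁻⁷ mol L⁻¹

2.6×10⁻⁷ M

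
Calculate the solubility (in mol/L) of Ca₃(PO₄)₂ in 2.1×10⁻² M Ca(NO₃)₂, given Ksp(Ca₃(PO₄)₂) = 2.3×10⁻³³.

Ca₃(PO₄)₂(s) ⇌ 3 Ca²⁺(aq) + 2 PO₄³⁻(aq)
The solution already contains Ca²⁺ at 2.1×10⁻² M. Let s be the molar solubility of Ca₃(PO₄)₂.
[Ca²⁺] ≈ 2.1×10⁻² M (common ion dominates); [PO₄³⁻] = 2s.
Ksp = [Ca²⁺]^3[PO₄³⁻]^2 = (2.1×10⁻²)^3(2s)^2
(2s)^2 = 2.3×10⁻³³ / (2.1×10⁻²)^3 = 2.5×10⁻²⁸
s = 7.9×10⁻¹⁵ M

7.9×10⁻¹⁵ M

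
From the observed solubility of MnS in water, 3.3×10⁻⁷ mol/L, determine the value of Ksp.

Ksp = 1.1×10⁻¹³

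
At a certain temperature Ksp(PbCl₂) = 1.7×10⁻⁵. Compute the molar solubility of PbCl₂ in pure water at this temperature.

1.6×10⁻² M

PbCl₂(s) ⇌ Pb²⁺(aq) + 2 Cl⁻(aq)
With molar solubility s: [Pb²⁺] = s, [Cl⁻] = 2s.
Ksp = [Pb²⁺][Cl⁻]^2 = s · (2s)^2 = 4s^3
4s^3 = 1.7×10⁻⁵  ⇒  s^3 = 4.3×10⁻⁶
s = (4.3×10⁻⁶)^(1/3) = 1.6×10⁻² mol L⁻¹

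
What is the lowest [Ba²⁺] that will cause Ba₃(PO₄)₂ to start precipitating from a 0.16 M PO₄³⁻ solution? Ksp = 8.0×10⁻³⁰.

6.8×10⁻¹⁰ M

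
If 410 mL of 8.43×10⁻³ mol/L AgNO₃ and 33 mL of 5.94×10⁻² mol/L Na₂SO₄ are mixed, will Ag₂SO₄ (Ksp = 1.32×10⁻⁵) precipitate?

Total volume after mixing = 410 + 33 = 443 mL.
[Ag⁺] = (8.43×10⁻³)(410)/443 = 7.80×10⁻³ mol/L
[SO₄²⁻] = (5.94×10⁻²)(33)/443 = 4.42×10⁻³ mol/L
Q = [Ag⁺]^2[SO₄²⁻] = 2.69×10⁻⁷
Q < Ksp (2.69×10⁻⁷ vs 1.32×10⁻⁵); the solution remains unsaturated and no precipitate forms.

No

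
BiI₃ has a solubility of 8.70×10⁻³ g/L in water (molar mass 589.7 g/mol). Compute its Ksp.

Molar solubility s = (8.70×10⁻³ g/L) / (589.7 g/mol) = 1.4753×10⁻⁵ mol/L
BiI₃(s) ⇌ Bi³⁺(aq) + 3 I⁻(aq)
Call the molar solubility s, so that [Bi³⁺] = s and [I⁻] = 3s.
Ksp = [Bi³⁺][I⁻]^3 = s · (3s)^3 = 27s^4
Ksp = 27 × (1.4753×10⁻⁵)^4 = 1.28×10⁻¹⁸

Ksp = 1.28×10⁻¹⁸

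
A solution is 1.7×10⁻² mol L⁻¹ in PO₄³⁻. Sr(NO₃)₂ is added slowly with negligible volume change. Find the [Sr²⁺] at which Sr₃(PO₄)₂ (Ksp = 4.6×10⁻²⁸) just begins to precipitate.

The threshold for precipitation is Q = Ksp.
Sr₃(PO₄)₂(s) ⇌ 3 Sr²⁺(aq) + 2 PO₄³⁻(aq)
Ksp = [Sr²⁺]^3[PO₄³⁻]^2 = [Sr²⁺]^3(1.7×10⁻²)^2
[Sr²⁺]^3 = 4.6×10⁻²⁸ / (1.7×10⁻²)^2 = 1.6×10⁻²⁴
[Sr²⁺] = 1.2×10⁻⁸ mol L⁻¹

1.2×10⁻⁸ M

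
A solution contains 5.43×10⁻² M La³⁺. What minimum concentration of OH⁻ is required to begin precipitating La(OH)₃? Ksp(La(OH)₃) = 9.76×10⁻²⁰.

1.22×10⁻⁶ M

The threshold for precipitation is Q = Ksp.
La(OH)₃(s) ⇌ La³⁺(aq) + 3 OH⁻(aq)
Ksp = [La³⁺][OH⁻]^3 = [OH⁻]^3(5.43×10⁻²)
[OH⁻]^3 = 9.76×10⁻²⁰ / (5.43×10⁻²) = 1.80×10⁻¹⁸
[OH⁻] = 1.22×10⁻⁶ M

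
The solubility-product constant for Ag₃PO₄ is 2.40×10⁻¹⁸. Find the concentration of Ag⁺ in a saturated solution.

5.18×10⁻⁵ M

Ag₃PO₄(s) ⇌ 3 Ag⁺(aq) + PO₄³⁻(aq)
Call the molar solubility s, so that [Ag⁺] = 3s and [PO₄³⁻] = s.
Ksp = [Ag⁺]^3[PO₄³⁻] = (3s)^3 · s = 27s^4 = 2.40×10⁻¹⁸
s = 1.73×10⁻⁵ M
[Ag⁺] = 3s = 5.18×10⁻⁵ M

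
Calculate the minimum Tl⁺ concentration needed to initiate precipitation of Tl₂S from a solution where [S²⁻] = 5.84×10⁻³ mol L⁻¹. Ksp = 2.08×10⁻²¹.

5.97×10⁻¹⁰ M

A salt starts to precipitate once the ion product Q reaches its Ksp.
Tl₂S(s) ⇌ 2 Tl⁺(aq) + S²⁻(aq)
Ksp = [Tl⁺]^2[S²⁻] = [Tl⁺]^2(5.84×10⁻³)
[Tl⁺]^2 = 2.08×10⁻²¹ / (5.84×10⁻³) = 3.56×10⁻¹⁹
[Tl⁺] = 5.97×10⁻¹⁰ mol L⁻¹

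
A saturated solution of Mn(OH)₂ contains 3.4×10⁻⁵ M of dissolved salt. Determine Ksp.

Ksp = 1.6×10⁻¹³

Mn(OH)₂(s) ⇌ Mn²⁺(aq) + 2 OH⁻(aq)
If s mol/L of Mn(OH)₂ dissolves, [Mn²⁺] = s and [OH⁻] = 2s.
Ksp = [Mn²⁺][OH⁻]^2 = s · (2s)^2 = 4s^3
Ksp = 4 × (3.4×10⁻⁵)^3 = 1.6×10⁻¹³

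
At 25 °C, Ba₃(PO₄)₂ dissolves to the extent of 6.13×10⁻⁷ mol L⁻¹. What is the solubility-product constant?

Ksp = 9.35×10⁻³⁰

Ba₃(PO₄)₂(s) ⇌ 3 Ba²⁺(aq) + 2 PO₄³⁻(aq)
Let s be the molar solubility. Then [Ba²⁺] = 3s and [PO₄³⁻] = 2s.
Ksp = [Ba²⁺]^3[PO₄³⁻]^2 = (3s)^3 · (2s)^2 = 108s^5
Ksp = 108 × (6.13×10⁻⁷)^5 = 9.35×10⁻³⁰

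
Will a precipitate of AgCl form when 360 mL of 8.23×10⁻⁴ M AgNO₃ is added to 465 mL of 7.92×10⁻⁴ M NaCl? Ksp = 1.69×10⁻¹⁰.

The combined volume is 825 mL.
[Ag⁺] = (8.23×10⁻⁴)(360)/825 = 3.59×10⁻⁴ M
[Cl⁻] = (7.92×10⁻⁴)(465)/825 = 4.46×10⁻⁴ M
Q = [Ag⁺][Cl⁻] = 1.60×10⁻⁷
Since Q (1.60×10⁻⁷) exceeds Ksp (1.69×10⁻¹⁰), AgCl will precipitate.

Yes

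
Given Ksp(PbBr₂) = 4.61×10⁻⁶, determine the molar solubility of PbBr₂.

1.05×10⁻² M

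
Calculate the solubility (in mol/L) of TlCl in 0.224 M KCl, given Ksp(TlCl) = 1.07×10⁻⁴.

4.78×10⁻⁴ M

TlCl(s) ⇌ Tl⁺(aq) + Cl⁻(aq)
The solution already contains Cl⁻ at 0.224 M. Let s be the molar solubility of TlCl.
[Cl⁻] ≈ 0.224 M (common ion dominates); [Tl⁺] = s.
Ksp = [Tl⁺][Cl⁻] = s(0.224)
s = 1.07×10⁻⁴ / (0.224) = 4.78×10⁻⁴
s = 4.78×10⁻⁴ M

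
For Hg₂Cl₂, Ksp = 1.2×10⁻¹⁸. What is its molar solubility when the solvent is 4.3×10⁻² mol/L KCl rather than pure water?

Hg₂Cl₂(s) ⇌ Hg₂²⁺(aq) + 2 Cl⁻(aq)
With Cl⁻ already at 4.3×10⁻² mol/L and s small, take [Cl⁻] ≈ 4.3×10⁻² mol/L and [Hg₂²⁺] = s.
Ksp = [Hg₂²⁺][Cl⁻]^2 = s(4.3×10⁻²)^2
s = 1.2×10⁻¹⁸ / (4.3×10⁻²)^2 = 6.5×10⁻¹⁶
s = 6.5×10⁻¹⁶ mol/L

6.5×10⁻¹⁶ M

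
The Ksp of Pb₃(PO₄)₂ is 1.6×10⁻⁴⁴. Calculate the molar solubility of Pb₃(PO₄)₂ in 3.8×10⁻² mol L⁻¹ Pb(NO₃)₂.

8.5×10⁻²¹ M

Pb₃(PO₄)₂(s) ⇌ 3 Pb²⁺(aq) + 2 PO₄³⁻(aq)
The solution already contains Pb²⁺ at 3.8×10⁻² mol L⁻¹. Let s be the molar solubility of Pb₃(PO₄)₂.
[Pb²⁺] ≈ 3.8×10⁻² mol L⁻¹ (common ion dominates); [PO₄³⁻] = 2s.
Ksp = [Pb²⁺]^3[PO₄³⁻]^2 = (3.8×10⁻²)^3(2s)^2
(2s)^2 = 1.6×10⁻⁴⁴ / (3.8×10⁻²)^3 = 2.9×10⁻⁴⁰
s = 8.5×10⁻²¹ mol L⁻¹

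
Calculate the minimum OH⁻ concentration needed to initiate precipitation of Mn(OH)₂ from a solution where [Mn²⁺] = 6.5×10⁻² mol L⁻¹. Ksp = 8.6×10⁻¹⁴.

Precipitation of each salt begins when its ion product equals Ksp.
Mn(OH)₂(s) ⇌ Mn²⁺(aq) + 2 OH⁻(aq)
Ksp = [Mn²⁺][OH⁻]^2 = [OH⁻]^2(6.5×10⁻²)
[OH⁻]^2 = 8.6×10⁻¹⁴ / (6.5×10⁻²) = 1.3×10⁻¹²
[OH⁻] = 1.2×10⁻⁶ mol L⁻¹

1.2×10⁻⁶ M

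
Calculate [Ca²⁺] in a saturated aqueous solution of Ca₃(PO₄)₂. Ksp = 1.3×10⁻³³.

Ca₃(PO₄)₂(s) ⇌ 3 Ca²⁺(aq) + 2 PO₄³⁻(aq)
For each mole of Ca₃(PO₄)₂ that dissolves per liter, [Ca²⁺] = 3s and [PO₄³⁻] = 2s; let s denote this solubility.
Ksp = [Ca²⁺]^3[PO₄³⁻]^2 = (3s)^3 · (2s)^2 = 108s^5 = 1.3×10⁻³³
s = 1.0×10⁻⁷ mol L⁻¹
[Ca²⁺] = 3s = 3.1×10⁻⁷ mol L⁻¹

3.1×10⁻⁷ M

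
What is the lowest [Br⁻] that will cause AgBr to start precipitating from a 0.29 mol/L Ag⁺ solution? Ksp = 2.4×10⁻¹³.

8.3×10⁻¹³ M

Precipitation begins when Q = Ksp.
AgBr(s) ⇌ Ag⁺(aq) + Br⁻(aq)
Ksp = [Ag⁺][Br⁻] = [Br⁻](0.29)
[Br⁻] = 2.4×10⁻¹³ / (0.29) = 8.3×10⁻¹³
[Br⁻] = 8.3×10⁻¹³ mol/L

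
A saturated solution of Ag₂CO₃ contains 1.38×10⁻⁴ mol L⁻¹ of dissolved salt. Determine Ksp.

Ksp = 1.05×10⁻¹¹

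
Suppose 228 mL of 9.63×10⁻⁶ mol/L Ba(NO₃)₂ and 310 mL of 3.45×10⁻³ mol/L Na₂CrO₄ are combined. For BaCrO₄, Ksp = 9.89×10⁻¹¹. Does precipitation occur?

Yes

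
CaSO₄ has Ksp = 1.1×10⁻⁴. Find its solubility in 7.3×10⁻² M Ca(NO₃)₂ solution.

CaSO₄(s) ⇌ Ca²⁺(aq) + SO₄²⁻(aq)
With Ca²⁺ already at 7.3×10⁻² M and s small, take [Ca²⁺] ≈ 7.3×10⁻² M and [SO₄²⁻] = s.
Ksp = [Ca²⁺][SO₄²⁻] = (7.3×10⁻²)s
s = 1.1×10⁻⁴ / (7.3×10⁻²) = 1.5×10⁻³
s = 1.5×10⁻³ M

1.5×10⁻³ M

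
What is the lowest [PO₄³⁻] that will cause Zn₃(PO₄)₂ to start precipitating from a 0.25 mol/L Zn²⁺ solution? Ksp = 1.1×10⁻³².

8.4×10⁻¹⁶ M

The threshold for precipitation is Q = Ksp.
Zn₃(PO₄)₂(s) ⇌ 3 Zn²⁺(aq) + 2 PO₄³⁻(aq)
Ksp = [Zn²⁺]^3[PO₄³⁻]^2 = [PO₄³⁻]^2(0.25)^3
[PO₄³⁻]^2 = 1.1×10⁻³² / (0.25)^3 = 7.0×10⁻³¹
[PO₄³⁻] = 8.4×10⁻¹⁶ mol/L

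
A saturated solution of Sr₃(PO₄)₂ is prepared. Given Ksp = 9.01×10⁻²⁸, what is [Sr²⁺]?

Sr₃(PO₄)₂(s) ⇌ 3 Sr²⁺(aq) + 2 PO₄³⁻(aq)
Call the molar solubility s, so that [Sr²⁺] = 3s and [PO₄³⁻] = 2s.
Ksp = [Sr²⁺]^3[PO₄³⁻]^2 = (3s)^3 · (2s)^2 = 108s^5 = 9.01×10⁻²⁸
s = 1.53×10⁻⁶ M
[Sr²⁺] = 3s = 4.59×10⁻⁶ M

4.59×10⁻⁶ M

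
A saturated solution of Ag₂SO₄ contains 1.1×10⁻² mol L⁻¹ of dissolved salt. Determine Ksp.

Ksp = 5.3×10⁻⁶

Ag₂SO₄(s) ⇌ 2 Ag⁺(aq) + SO₄²⁻(aq)
With molar solubility s: [Ag⁺] = 2s, [SO₄²⁻] = s.
Ksp = [Ag⁺]^2[SO₄²⁻] = (2s)^2 · s = 4s^3
Ksp = 4 × (1.1×10⁻²)^3 = 5.3×10⁻⁶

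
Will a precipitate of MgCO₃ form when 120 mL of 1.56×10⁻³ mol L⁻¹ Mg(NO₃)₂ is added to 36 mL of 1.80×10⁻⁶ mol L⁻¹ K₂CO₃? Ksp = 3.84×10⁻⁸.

Total volume after mixing = 120 + 36 = 156 mL.
[Mg²⁺] = (1.56×10⁻³)(120)/156 = 1.20×10⁻³ mol L⁻¹
[CO₃²⁻] = (1.80×10⁻⁶)(36)/156 = 4.15×10⁻⁷ mol L⁻¹
Q = [Mg²⁺][CO₃²⁻] = 4.98×10⁻¹⁰
Since Q (4.98×10⁻¹⁰) is less than Ksp (3.84×10⁻⁸), no MgCO₃ precipitates.

No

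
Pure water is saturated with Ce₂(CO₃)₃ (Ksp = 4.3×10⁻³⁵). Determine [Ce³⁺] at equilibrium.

1.0×10⁻⁷ M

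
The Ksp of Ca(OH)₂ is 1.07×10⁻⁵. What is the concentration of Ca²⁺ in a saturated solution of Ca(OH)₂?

1.39×10⁻² M

Ca(OH)₂(s) ⇌ Ca²⁺(aq) + 2 OH⁻(aq)
If s mol/L of Ca(OH)₂ dissolves, [Ca²⁺] = s and [OH⁻] = 2s.
Ksp = [Ca²⁺][OH⁻]^2 = s · (2s)^2 = 4s^3 = 1.07×10⁻⁵
s = 1.39×10⁻² M
[Ca²⁺] = s = 1.39×10⁻² M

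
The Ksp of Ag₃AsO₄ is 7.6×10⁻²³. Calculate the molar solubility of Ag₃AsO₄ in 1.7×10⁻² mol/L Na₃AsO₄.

Ag₃AsO₄(s) ⇌ 3 Ag⁺(aq) + AsO₄³⁻(aq)
Let s be the solubility of Ag₃AsO₄ here. The common ion gives [AsO₄³⁻] ≈ 1.7×10⁻² mol/L, and [Ag⁺] = 3s.
Ksp = [Ag⁺]^3[AsO₄³⁻] = (3s)^3(1.7×10⁻²)
(3s)^3 = 7.6×10⁻²³ / (1.7×10⁻²) = 4.5×10⁻²¹
s = 5.5×10⁻⁸ mol/L

5.5×10⁻⁸ M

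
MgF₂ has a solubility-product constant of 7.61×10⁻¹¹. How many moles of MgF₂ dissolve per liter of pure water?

2.67×10⁻⁴ M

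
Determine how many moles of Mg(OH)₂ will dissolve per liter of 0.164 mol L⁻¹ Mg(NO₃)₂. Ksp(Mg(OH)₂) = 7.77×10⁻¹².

Mg(OH)₂(s) ⇌ Mg²⁺(aq) + 2 OH⁻(aq)
With Mg²⁺ already at 0.164 mol L⁻¹ and s small, take [Mg²⁺] ≈ 0.164 mol L⁻¹ and [OH⁻] = 2s.
Ksp = [Mg²⁺][OH⁻]^2 = (0.164)(2s)^2
(2s)^2 = 7.77×10⁻¹² / (0.164) = 4.74×10⁻¹¹
s = 3.44×10⁻⁶ mol L⁻¹

3.44×10⁻⁶ M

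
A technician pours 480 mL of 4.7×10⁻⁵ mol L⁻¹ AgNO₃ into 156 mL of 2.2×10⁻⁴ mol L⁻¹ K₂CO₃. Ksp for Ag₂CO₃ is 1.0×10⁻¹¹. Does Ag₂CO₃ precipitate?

No

After mixing, V = 480 mL + 156 mL = 636 mL.
[Ag⁺] = (4.7×10⁻⁵)(480)/636 = 3.5×10⁻⁵ mol L⁻¹
[CO₃²⁻] = (2.2×10⁻⁴)(156)/636 = 5.4×10⁻⁵ mol L⁻¹
Q = [Ag⁺]^2[CO₃²⁻] = 6.8×10⁻¹⁴
Q < Ksp (6.8×10⁻¹⁴ vs 1.0×10⁻¹¹); the solution remains unsaturated and no precipitate forms.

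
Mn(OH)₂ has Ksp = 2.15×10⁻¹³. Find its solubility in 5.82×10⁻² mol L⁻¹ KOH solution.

Mn(OH)₂(s) ⇌ Mn²⁺(aq) + 2 OH⁻(aq)
With OH⁻ already at 5.82×10⁻² mol L⁻¹ and s small, take [OH⁻] ≈ 5.82×10⁻² mol L⁻¹ and [Mn²⁺] = s.
Ksp = [Mn²⁺][OH⁻]^2 = s(5.82×10⁻²)^2
s = 2.15×10⁻¹³ / (5.82×10⁻²)^2 = 6.35×10⁻¹¹
s = 6.35×10⁻¹¹ mol L⁻¹

6.35×10⁻¹¹ M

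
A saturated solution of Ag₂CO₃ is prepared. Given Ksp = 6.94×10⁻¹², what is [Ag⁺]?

2.40×10⁻⁴ M

Ag₂CO₃(s) ⇌ 2 Ag⁺(aq) + CO₃²⁻(aq)
If s mol/L of Ag₂CO₃ dissolves, [Ag⁺] = 2s and [CO₃²⁻] = s.
Ksp = [Ag⁺]^2[CO₃²⁻] = (2s)^2 · s = 4s^3 = 6.94×10⁻¹²
s = 1.20×10⁻⁴ M
[Ag⁺] = 2s = 2.40×10⁻⁴ M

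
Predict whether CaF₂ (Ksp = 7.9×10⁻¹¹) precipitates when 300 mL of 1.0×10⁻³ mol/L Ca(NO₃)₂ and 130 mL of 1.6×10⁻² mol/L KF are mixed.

Yes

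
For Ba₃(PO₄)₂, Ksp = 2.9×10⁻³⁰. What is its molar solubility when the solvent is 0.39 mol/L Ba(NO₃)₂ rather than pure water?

Ba₃(PO₄)₂(s) ⇌ 3 Ba²⁺(aq) + 2 PO₄³⁻(aq)
The solution already contains Ba²⁺ at 0.39 mol/L. Let s be the molar solubility of Ba₃(PO₄)₂.
[Ba²⁺] ≈ 0.39 mol/L (common ion dominates); [PO₄³⁻] = 2s.
Ksp = [Ba²⁺]^3[PO₄³⁻]^2 = (0.39)^3(2s)^2
(2s)^2 = 2.9×10⁻³⁰ / (0.39)^3 = 4.9×10⁻²⁹
s = 3.5×10⁻¹⁵ mol/L

3.5×10⁻¹⁵ M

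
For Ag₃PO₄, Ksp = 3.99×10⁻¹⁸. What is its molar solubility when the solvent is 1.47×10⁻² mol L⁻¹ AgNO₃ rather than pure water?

Ag₃PO₄(s) ⇌ 3 Ag⁺(aq) + PO₄³⁻(aq)
Let s be the solubility of Ag₃PO₄ here. The common ion gives [Ag⁺] ≈ 1.47×10⁻² mol L⁻¹, and [PO₄³⁻] = s.
Ksp = [Ag⁺]^3[PO₄³⁻] = (1.47×10⁻²)^3s
s = 3.99×10⁻¹⁸ / (1.47×10⁻²)^3 = 1.26×10⁻¹²
s = 1.26×10⁻¹² mol L⁻¹

1.26×10⁻¹² M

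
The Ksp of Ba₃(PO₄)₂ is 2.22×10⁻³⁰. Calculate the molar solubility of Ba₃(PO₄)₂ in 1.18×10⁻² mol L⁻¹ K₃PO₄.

Ba₃(PO₄)₂(s) ⇌ 3 Ba²⁺(aq) + 2 PO₄³⁻(aq)
With PO₄³⁻ already at 1.18×10⁻² mol L⁻¹ and s small, take [PO₄³⁻] ≈ 1.18×10⁻² mol L⁻¹ and [Ba²⁺] = 3s.
Ksp = [Ba²⁺]^3[PO₄³⁻]^2 = (3s)^3(1.18×10⁻²)^2
(3s)^3 = 2.22×10⁻³⁰ / (1.18×10⁻²)^2 = 1.59×10⁻²⁶
s = 8.39×10⁻¹⁰ mol L⁻¹

8.39×10⁻¹⁰ M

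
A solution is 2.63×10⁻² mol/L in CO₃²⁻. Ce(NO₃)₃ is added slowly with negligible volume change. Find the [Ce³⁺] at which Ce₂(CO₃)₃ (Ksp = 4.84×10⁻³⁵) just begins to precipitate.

1.63×10⁻¹⁵ M

A salt starts to precipitate once the ion product Q reaches its Ksp.
Ce₂(CO₃)₃(s) ⇌ 2 Ce³⁺(aq) + 3 CO₃²⁻(aq)
Ksp = [Ce³⁺]^2[CO₃²⁻]^3 = [Ce³⁺]^2(2.63×10⁻²)^3
[Ce³⁺]^2 = 4.84×10⁻³⁵ / (2.63×10⁻²)^3 = 2.66×10⁻³⁰
[Ce³⁺] = 1.63×10⁻¹⁵ mol/L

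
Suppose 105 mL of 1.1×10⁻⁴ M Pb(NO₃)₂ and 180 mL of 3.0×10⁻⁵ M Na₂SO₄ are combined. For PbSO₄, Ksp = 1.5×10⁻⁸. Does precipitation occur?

After mixing, V = 105 mL + 180 mL = 285 mL.
[Pb²⁺] = (1.1×10⁻⁴)(105)/285 = 4.1×10⁻⁵ M
[SO₄²⁻] = (3.0×10⁻⁵)(180)/285 = 1.9×10⁻⁵ M
Q = [Pb²⁺][SO₄²⁻] = 7.7×10⁻¹⁰
Q = 7.7×10⁻¹⁰ < Ksp = 1.5×10⁻⁸, so the solution is unsaturated and no precipitate forms.

No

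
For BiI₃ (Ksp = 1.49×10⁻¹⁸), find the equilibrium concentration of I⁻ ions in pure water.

4.60×10⁻⁵ M

BiI₃(s) ⇌ Bi³⁺(aq) + 3 I⁻(aq)
Let s be the molar solubility. Then [Bi³⁺] = s and [I⁻] = 3s.
Ksp = [Bi³⁺][I⁻]^3 = s · (3s)^3 = 27s^4 = 1.49×10⁻¹⁸
s = 1.53×10⁻⁵ mol L⁻¹
[I⁻] = 3s = 4.60×10⁻⁵ mol L⁻¹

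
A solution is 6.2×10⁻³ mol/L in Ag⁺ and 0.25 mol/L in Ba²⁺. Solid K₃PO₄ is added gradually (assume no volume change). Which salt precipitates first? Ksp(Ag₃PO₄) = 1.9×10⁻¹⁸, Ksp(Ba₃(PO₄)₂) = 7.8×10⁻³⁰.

Ba₃(PO₄)₂

Precipitation of each salt begins when its ion product equals Ksp.
For Ag₃PO₄: [PO₄³⁻] = (Ksp/[Ag⁺]^3) = 8.0×10⁻¹² mol/L
For Ba₃(PO₄)₂: [PO₄³⁻] = (Ksp/[Ba²⁺]^3)^(1/2) = 2.2×10⁻¹⁴ mol/L
Since Ba₃(PO₄)₂ needs less PO₄³⁻ to reach saturation, it precipitates first.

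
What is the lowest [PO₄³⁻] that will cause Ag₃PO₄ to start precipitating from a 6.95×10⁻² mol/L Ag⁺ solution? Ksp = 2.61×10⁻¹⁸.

7.77×10⁻¹⁵ M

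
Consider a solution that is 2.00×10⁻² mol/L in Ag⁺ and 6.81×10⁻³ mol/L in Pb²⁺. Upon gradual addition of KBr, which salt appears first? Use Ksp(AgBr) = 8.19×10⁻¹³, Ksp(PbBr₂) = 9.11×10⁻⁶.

AgBr

A salt starts to precipitate once the ion product Q reaches its Ksp.
For AgBr: [Br⁻] = (Ksp/[Ag⁺]) = 4.10×10⁻¹¹ mol/L
For PbBr₂: [Br⁻] = (Ksp/[Pb²⁺])^(1/2) = 3.66×10⁻² mol/L
The smaller threshold [Br⁻] is reached first, so AgBr precipitates first.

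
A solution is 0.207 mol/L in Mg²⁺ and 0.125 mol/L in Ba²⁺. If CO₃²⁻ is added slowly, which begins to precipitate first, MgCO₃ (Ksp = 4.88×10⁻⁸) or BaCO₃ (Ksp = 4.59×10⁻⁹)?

Precipitation begins when Q = Ksp.
For MgCO₃: [CO₃²⁻] = (Ksp/[Mg²⁺]) = 2.36×10⁻⁷ mol/L
For BaCO₃: [CO₃²⁻] = (Ksp/[Ba²⁺]) = 3.67×10⁻⁸ mol/L
Since BaCO₃ needs less CO₃²⁻ to reach saturation, it precipitates first.

BaCO₃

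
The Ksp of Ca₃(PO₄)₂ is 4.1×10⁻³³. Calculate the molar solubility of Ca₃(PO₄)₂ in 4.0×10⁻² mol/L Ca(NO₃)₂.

4.0×10⁻¹⁵ M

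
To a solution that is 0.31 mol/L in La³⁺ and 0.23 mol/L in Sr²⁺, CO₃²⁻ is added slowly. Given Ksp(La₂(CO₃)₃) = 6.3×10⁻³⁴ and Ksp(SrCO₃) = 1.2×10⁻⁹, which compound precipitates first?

La₂(CO₃)₃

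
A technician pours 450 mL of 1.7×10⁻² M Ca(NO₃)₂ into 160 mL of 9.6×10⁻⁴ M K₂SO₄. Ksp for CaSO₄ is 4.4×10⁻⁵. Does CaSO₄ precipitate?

Total volume after mixing = 450 + 160 = 610 mL.
[Ca²⁺] = (1.7×10⁻²)(450)/610 = 1.3×10⁻² M
[SO₄²⁻] = (9.6×10⁻⁴)(160)/610 = 2.5×10⁻⁴ M
Q = [Ca²⁺][SO₄²⁻] = 3.2×10⁻⁶
Q < Ksp (3.2×10⁻⁶ vs 4.4×10⁻⁵); the solution remains unsaturated and no precipitate forms.

No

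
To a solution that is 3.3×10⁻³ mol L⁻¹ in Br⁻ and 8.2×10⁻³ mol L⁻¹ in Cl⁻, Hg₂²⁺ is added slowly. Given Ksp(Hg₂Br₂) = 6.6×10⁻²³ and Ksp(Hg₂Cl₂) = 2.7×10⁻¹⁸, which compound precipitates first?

A salt starts to precipitate once the ion product Q reaches its Ksp.
For Hg₂Br₂: [Hg₂²⁺] = (Ksp/[Br⁻]^2) = 6.1×10⁻¹⁸ mol L⁻¹
For Hg₂Cl₂: [Hg₂²⁺] = (Ksp/[Cl⁻]^2) = 4.0×10⁻¹⁴ mol L⁻¹
Since Hg₂Br₂ needs less Hg₂²⁺ to reach saturation, it precipitates first.

Hg₂Br₂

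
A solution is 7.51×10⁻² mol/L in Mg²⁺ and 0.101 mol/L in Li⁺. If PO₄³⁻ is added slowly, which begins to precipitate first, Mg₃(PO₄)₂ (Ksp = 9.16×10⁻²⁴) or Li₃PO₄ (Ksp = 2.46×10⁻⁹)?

The threshold for precipitation is Q = Ksp.
For Mg₃(PO₄)₂: [PO₄³⁻] = (Ksp/[Mg²⁺]^3)^(1/2) = 1.47×10⁻¹⁰ mol/L
For Li₃PO₄: [PO₄³⁻] = (Ksp/[Li⁺]^3) = 2.39×10⁻⁶ mol/L
Mg₃(PO₄)₂ requires the lower [PO₄³⁻], so it precipitates first.

Mg₃(PO₄)₂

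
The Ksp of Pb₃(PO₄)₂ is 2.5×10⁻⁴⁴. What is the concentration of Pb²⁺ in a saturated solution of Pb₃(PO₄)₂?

Pb₃(PO₄)₂(s) ⇌ 3 Pb²⁺(aq) + 2 PO₄³⁻(aq)
Let s be the molar solubility. Then [Pb²⁺] = 3s and [PO₄³⁻] = 2s.
Ksp = [Pb²⁺]^3[PO₄³⁻]^2 = (3s)^3 · (2s)^2 = 108s^5 = 2.5×10⁻⁴⁴
s = 7.5×10⁻¹⁰ M
[Pb²⁺] = 3s = 2.2×10⁻⁹ M

2.2×10⁻⁹ M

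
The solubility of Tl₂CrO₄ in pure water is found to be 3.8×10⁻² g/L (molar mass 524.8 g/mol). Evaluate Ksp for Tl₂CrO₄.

Ksp = 1.5×10⁻¹²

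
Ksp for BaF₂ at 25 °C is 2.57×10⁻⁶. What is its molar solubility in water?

BaF₂(s) ⇌ Ba²⁺(aq) + 2 F⁻(aq)
Let s be the molar solubility. Then [Ba²⁺] = s and [F⁻] = 2s.
Ksp = [Ba²⁺][F⁻]^2 = s · (2s)^2 = 4s^3
4s^3 = 2.57×10⁻⁶  ⇒  s^3 = 6.43×10⁻⁷
s = 8.63×10⁻³ mol L⁻¹

8.63×10⁻³ M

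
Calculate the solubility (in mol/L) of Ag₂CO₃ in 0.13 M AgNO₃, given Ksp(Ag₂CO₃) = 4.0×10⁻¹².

2.4×10⁻¹⁰ M

Ag₂CO₃(s) ⇌ 2 Ag⁺(aq) + CO₃²⁻(aq)
Let s be the solubility of Ag₂CO₃ here. The common ion gives [Ag⁺] ≈ 0.13 M, and [CO₃²⁻] = s.
Ksp = [Ag⁺]^2[CO₃²⁻] = (0.13)^2s
s = 4.0×10⁻¹² / (0.13)^2 = 2.4×10⁻¹⁰
s = 2.4×10⁻¹⁰ M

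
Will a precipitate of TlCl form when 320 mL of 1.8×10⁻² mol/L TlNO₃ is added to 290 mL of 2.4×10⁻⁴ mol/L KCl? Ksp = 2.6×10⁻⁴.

No

Total volume after mixing = 320 + 290 = 610 mL.
[Tl⁺] = (1.8×10⁻²)(320)/610 = 9.4×10⁻³ mol/L
[Cl⁻] = (2.4×10⁻⁴)(290)/610 = 1.1×10⁻⁴ mol/L
Q = [Tl⁺][Cl⁻] = 1.1×10⁻⁶
Q < Ksp (1.1×10⁻⁶ vs 2.6×10⁻⁴); the solution remains unsaturated and no precipitate forms.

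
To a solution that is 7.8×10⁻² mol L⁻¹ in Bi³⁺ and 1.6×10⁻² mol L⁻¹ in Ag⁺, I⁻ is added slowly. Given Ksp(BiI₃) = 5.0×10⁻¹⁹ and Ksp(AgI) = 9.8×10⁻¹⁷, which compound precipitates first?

AgI

The threshold for precipitation is Q = Ksp.
For BiI₃: [I⁻] = (Ksp/[Bi³⁺])^(1/3) = 1.9×10⁻⁶ mol L⁻¹
For AgI: [I⁻] = (Ksp/[Ag⁺]) = 6.1×10⁻¹⁵ mol L⁻¹
AgI requires the lower [I⁻], so it precipitates first.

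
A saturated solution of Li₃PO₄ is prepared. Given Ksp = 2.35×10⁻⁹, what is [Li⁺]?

Li₃PO₄(s) ⇌ 3 Li⁺(aq) + PO₄³⁻(aq)
For each mole of Li₃PO₄ that dissolves per liter, [Li⁺] = 3s and [PO₄³⁻] = s; let s denote this solubility.
Ksp = [Li⁺]^3[PO₄³⁻] = (3s)^3 · s = 27s^4 = 2.35×10⁻⁹
s = 3.05×10⁻³ mol L⁻¹
[Li⁺] = 3s = 9.16×10⁻³ mol L⁻¹

9.16×10⁻³ M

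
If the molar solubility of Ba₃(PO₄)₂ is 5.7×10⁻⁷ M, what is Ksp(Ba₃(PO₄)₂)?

Ksp = 6.5×10⁻³⁰

Ba₃(PO₄)₂(s) ⇌ 3 Ba²⁺(aq) + 2 PO₄³⁻(aq)
If s mol/L of Ba₃(PO₄)₂ dissolves, [Ba²⁺] = 3s and [PO₄³⁻] = 2s.
Ksp = [Ba²⁺]^3[PO₄³⁻]^2 = (3s)^3 · (2s)^2 = 108s^5
Ksp = 108 × (5.7×10⁻⁷)^5 = 6.5×10⁻³⁰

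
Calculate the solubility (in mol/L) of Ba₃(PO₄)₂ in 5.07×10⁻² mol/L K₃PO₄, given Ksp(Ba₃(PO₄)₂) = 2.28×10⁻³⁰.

3.20×10⁻¹⁰ M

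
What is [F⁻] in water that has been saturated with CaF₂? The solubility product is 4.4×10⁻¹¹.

CaF₂(s) ⇌ Ca²⁺(aq) + 2 F⁻(aq)
Call the molar solubility s, so that [Ca²⁺] = s and [F⁻] = 2s.
Ksp = [Ca²⁺][F⁻]^2 = s · (2s)^2 = 4s^3 = 4.4×10⁻¹¹
s = 2.2×10⁻⁴ M
[F⁻] = 2s = 4.4×10⁻⁴ M

4.4×10⁻⁴ M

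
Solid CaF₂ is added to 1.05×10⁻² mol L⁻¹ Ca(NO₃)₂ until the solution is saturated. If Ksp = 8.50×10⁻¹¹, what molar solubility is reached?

CaF₂(s) ⇌ Ca²⁺(aq) + 2 F⁻(aq)
With Ca²⁺ already at 1.05×10⁻² mol L⁻¹ and s small, take [Ca²⁺] ≈ 1.05×10⁻² mol L⁻¹ and [F⁻] = 2s.
Ksp = [Ca²⁺][F⁻]^2 = (1.05×10⁻²)(2s)^2
(2s)^2 = 8.50×10⁻¹¹ / (1.05×10⁻²) = 8.10×10⁻⁹
s = 4.50×10⁻⁵ mol L⁻¹

4.50×10⁻⁵ M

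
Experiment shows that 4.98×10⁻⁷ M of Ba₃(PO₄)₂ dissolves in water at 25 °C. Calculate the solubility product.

Ksp = 3.31×10⁻³⁰

Ba₃(PO₄)₂(s) ⇌ 3 Ba²⁺(aq) + 2 PO₄³⁻(aq)
For each mole of Ba₃(PO₄)₂ that dissolves per liter, [Ba²⁺] = 3s and [PO₄³⁻] = 2s; let s denote this solubility.
Ksp = [Ba²⁺]^3[PO₄³⁻]^2 = (3s)^3 · (2s)^2 = 108s^5
Ksp = 108 × (4.98×10⁻⁷)^5 = 3.31×10⁻³⁰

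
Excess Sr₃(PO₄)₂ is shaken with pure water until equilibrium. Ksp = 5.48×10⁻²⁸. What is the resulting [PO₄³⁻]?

2.77×10⁻⁶ M

Sr₃(PO₄)₂(s) ⇌ 3 Sr²⁺(aq) + 2 PO₄³⁻(aq)
For each mole of Sr₃(PO₄)₂ that dissolves per liter, [Sr²⁺] = 3s and [PO₄³⁻] = 2s; let s denote this solubility.
Ksp = [Sr²⁺]^3[PO₄³⁻]^2 = (3s)^3 · (2s)^2 = 108s^5 = 5.48×10⁻²⁸
s = 1.38×10⁻⁶ mol L⁻¹
[PO₄³⁻] = 2s = 2.77×10⁻⁶ mol L⁻¹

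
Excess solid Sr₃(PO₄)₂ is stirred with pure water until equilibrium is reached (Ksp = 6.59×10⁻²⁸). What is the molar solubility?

Sr₃(PO₄)₂(s) ⇌ 3 Sr²⁺(aq) + 2 PO₄³⁻(aq)
If s mol/L of Sr₃(PO₄)₂ dissolves, [Sr²⁺] = 3s and [PO₄³⁻] = 2s.
Ksp = [Sr²⁺]^3[PO₄³⁻]^2 = (3s)^3 · (2s)^2 = 108s^5
108s^5 = 6.59×10⁻²⁸  ⇒  s^5 = 6.10×10⁻³⁰
s = (6.10×10⁻³⁰)^(1/5) = 1.44×10⁻⁶ mol L⁻¹

1.44×10⁻⁶ M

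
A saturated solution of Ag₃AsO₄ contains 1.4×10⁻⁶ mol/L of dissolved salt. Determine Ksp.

Ag₃AsO₄(s) ⇌ 3 Ag⁺(aq) + AsO₄³⁻(aq)
If s mol/L of Ag₃AsO₄ dissolves, [Ag⁺] = 3s and [AsO₄³⁻] = s.
Ksp = [Ag⁺]^3[AsO₄³⁻] = (3s)^3 · s = 27s^4
Ksp = 27 × (1.4×10⁻⁶)^4 = 1.0×10⁻²²

Ksp = 1.0×10⁻²²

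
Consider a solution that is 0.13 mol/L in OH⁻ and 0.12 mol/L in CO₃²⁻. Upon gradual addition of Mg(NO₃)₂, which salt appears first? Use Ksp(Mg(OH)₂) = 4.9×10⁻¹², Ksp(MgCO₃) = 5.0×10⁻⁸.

Mg(OH)₂

A salt starts to precipitate once the ion product Q reaches its Ksp.
For Mg(OH)₂: [Mg²⁺] = (Ksp/[OH⁻]^2) = 2.9×10⁻¹⁰ mol/L
For MgCO₃: [Mg²⁺] = (Ksp/[CO₃²⁻]) = 4.2×10⁻⁷ mol/L
Mg(OH)₂ requires the lower [Mg²⁺], so it precipitates first.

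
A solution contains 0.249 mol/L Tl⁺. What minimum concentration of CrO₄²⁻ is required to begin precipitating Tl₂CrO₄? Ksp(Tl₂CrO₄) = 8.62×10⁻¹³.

1.39×10⁻¹¹ M

The threshold for precipitation is Q = Ksp.
Tl₂CrO₄(s) ⇌ 2 Tl⁺(aq) + CrO₄²⁻(aq)
Ksp = [Tl⁺]^2[CrO₄²⁻] = [CrO₄²⁻](0.249)^2
[CrO₄²⁻] = 8.62×10⁻¹³ / (0.249)^2 = 1.39×10⁻¹¹
[CrO₄²⁻] = 1.39×10⁻¹¹ mol/L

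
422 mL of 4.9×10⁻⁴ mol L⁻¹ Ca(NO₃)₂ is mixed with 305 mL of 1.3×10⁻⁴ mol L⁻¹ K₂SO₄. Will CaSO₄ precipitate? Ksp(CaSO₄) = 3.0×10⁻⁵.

The combined volume is 727 mL.
[Ca²⁺] = (4.9×10⁻⁴)(422)/727 = 2.8×10⁻⁴ mol L⁻¹
[SO₄²⁻] = (1.3×10⁻⁴)(305)/727 = 5.5×10⁻⁵ mol L⁻¹
Q = [Ca²⁺][SO₄²⁻] = 1.6×10⁻⁸
Since Q (1.6×10⁻⁸) is less than Ksp (3.0×10⁻⁵), no CaSO₄ precipitates.

No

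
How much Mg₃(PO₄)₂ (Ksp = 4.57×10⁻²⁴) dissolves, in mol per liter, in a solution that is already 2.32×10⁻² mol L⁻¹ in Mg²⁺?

3.02×10⁻¹⁰ M

Mg₃(PO₄)₂(s) ⇌ 3 Mg²⁺(aq) + 2 PO₄³⁻(aq)
With Mg²⁺ already at 2.32×10⁻² mol L⁻¹ and s small, take [Mg²⁺] ≈ 2.32×10⁻² mol L⁻¹ and [PO₄³⁻] = 2s.
Ksp = [Mg²⁺]^3[PO₄³⁻]^2 = (2.32×10⁻²)^3(2s)^2
(2s)^2 = 4.57×10⁻²⁴ / (2.32×10⁻²)^3 = 3.66×10⁻¹⁹
s = 3.02×10⁻¹⁰ mol L⁻¹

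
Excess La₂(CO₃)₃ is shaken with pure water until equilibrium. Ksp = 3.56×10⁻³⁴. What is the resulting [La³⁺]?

1.60×10⁻⁷ M

La₂(CO₃)₃(s) ⇌ 2 La³⁺(aq) + 3 CO₃²⁻(aq)
With molar solubility s: [La³⁺] = 2s, [CO₃²⁻] = 3s.
Ksp = [La³⁺]^2[CO₃²⁻]^3 = (2s)^2 · (3s)^3 = 108s^5 = 3.56×10⁻³⁴
s = 8.01×10⁻⁸ mol/L
[La³⁺] = 2s = 1.60×10⁻⁷ mol/L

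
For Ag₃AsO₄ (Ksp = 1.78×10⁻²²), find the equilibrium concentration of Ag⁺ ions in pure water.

4.81×10⁻⁶ M

Ag₃AsO₄(s) ⇌ 3 Ag⁺(aq) + AsO₄³⁻(aq)
If s mol/L of Ag₃AsO₄ dissolves, [Ag⁺] = 3s and [AsO₄³⁻] = s.
Ksp = [Ag⁺]^3[AsO₄³⁻] = (3s)^3 · s = 27s^4 = 1.78×10⁻²²
s = 1.60×10⁻⁶ mol L⁻¹
[Ag⁺] = 3s = 4.81×10⁻⁶ mol L⁻¹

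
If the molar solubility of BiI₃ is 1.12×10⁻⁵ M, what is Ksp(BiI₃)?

Ksp = 4.25×10⁻¹⁹

BiI₃(s) ⇌ Bi³⁺(aq) + 3 I⁻(aq)
If s mol/L of BiI₃ dissolves, [Bi³⁺] = s and [I⁻] = 3s.
Ksp = [Bi³⁺][I⁻]^3 = s · (3s)^3 = 27s^4
Ksp = 27 × (1.12×10⁻⁵)^4 = 4.25×10⁻¹⁹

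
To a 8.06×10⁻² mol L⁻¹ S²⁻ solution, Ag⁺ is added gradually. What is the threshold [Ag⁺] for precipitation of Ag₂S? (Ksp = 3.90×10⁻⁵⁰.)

A salt starts to precipitate once the ion product Q reaches its Ksp.
Ag₂S(s) ⇌ 2 Ag⁺(aq) + S²⁻(aq)
Ksp = [Ag⁺]^2[S²⁻] = [Ag⁺]^2(8.06×10⁻²)
[Ag⁺]^2 = 3.90×10⁻⁵⁰ / (8.06×10⁻²) = 4.84×10⁻⁴⁹
[Ag⁺] = 6.96×10⁻²⁵ mol L⁻¹

6.96×10⁻²⁵ M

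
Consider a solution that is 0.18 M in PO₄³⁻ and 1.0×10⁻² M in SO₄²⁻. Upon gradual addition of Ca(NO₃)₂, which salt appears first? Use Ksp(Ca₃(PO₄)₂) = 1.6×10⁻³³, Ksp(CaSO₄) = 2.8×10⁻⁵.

Ca₃(PO₄)₂

The threshold for precipitation is Q = Ksp.
For Ca₃(PO₄)₂: [Ca²⁺] = (Ksp/[PO₄³⁻]^2)^(1/3) = 3.7×10⁻¹¹ M
For CaSO₄: [Ca²⁺] = (Ksp/[SO₄²⁻]) = 2.8×10⁻³ M
Ca₃(PO₄)₂ requires the lower [Ca²⁺], so it precipitates first.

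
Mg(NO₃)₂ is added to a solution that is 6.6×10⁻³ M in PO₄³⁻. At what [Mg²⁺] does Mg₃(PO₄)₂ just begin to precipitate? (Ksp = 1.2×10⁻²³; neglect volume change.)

6.5×10⁻⁷ M

Precipitation of each salt begins when its ion product equals Ksp.
Mg₃(PO₄)₂(s) ⇌ 3 Mg²⁺(aq) + 2 PO₄³⁻(aq)
Ksp = [Mg²⁺]^3[PO₄³⁻]^2 = [Mg²⁺]^3(6.6×10⁻³)^2
[Mg²⁺]^3 = 1.2×10⁻²³ / (6.6×10⁻³)^2 = 2.8×10⁻¹⁹
[Mg²⁺] = 6.5×10⁻⁷ M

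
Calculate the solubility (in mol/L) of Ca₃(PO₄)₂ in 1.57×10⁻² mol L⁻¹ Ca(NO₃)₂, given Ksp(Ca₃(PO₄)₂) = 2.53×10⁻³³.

Ca₃(PO₄)₂(s) ⇌ 3 Ca²⁺(aq) + 2 PO₄³⁻(aq)
With Ca²⁺ already at 1.57×10⁻² mol L⁻¹ and s small, take [Ca²⁺] ≈ 1.57×10⁻² mol L⁻¹ and [PO₄³⁻] = 2s.
Ksp = [Ca²⁺]^3[PO₄³⁻]^2 = (1.57×10⁻²)^3(2s)^2
(2s)^2 = 2.53×10⁻³³ / (1.57×10⁻²)^3 = 6.54×10⁻²⁸
s = 1.28×10⁻¹⁴ mol L⁻¹

1.28×10⁻¹⁴ M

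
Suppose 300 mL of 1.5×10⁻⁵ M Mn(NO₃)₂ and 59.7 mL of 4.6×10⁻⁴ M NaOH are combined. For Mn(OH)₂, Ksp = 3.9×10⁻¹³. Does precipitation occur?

No

Total volume after mixing = 300 + 59.7 = 359.7 mL.
[Mn²⁺] = (1.5×10⁻⁵)(300)/359.7 = 1.3×10⁻⁵ M
[OH⁻] = (4.6×10⁻⁴)(59.7)/359.7 = 7.6×10⁻⁵ M
Q = [Mn²⁺][OH⁻]^2 = 7.3×10⁻¹⁴
Since Q (7.3×10⁻¹⁴) is less than Ksp (3.9×10⁻¹³), no Mn(OH)₂ precipitates.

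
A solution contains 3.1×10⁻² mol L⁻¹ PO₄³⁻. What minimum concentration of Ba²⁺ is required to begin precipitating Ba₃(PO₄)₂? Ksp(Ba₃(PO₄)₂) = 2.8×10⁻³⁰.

Precipitation of each salt begins when its ion product equals Ksp.
Ba₃(PO₄)₂(s) ⇌ 3 Ba²⁺(aq) + 2 PO₄³⁻(aq)
Ksp = [Ba²⁺]^3[PO₄³⁻]^2 = [Ba²⁺]^3(3.1×10⁻²)^2
[Ba²⁺]^3 = 2.8×10⁻³⁰ / (3.1×10⁻²)^2 = 2.9×10⁻²⁷
[Ba²⁺] = 1.4×10⁻⁹ mol L⁻¹

1.4×10⁻⁹ M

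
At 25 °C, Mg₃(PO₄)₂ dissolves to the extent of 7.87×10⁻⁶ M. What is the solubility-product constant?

Mg₃(PO₄)₂(s) ⇌ 3 Mg²⁺(aq) + 2 PO₄³⁻(aq)
With molar solubility s: [Mg²⁺] = 3s, [PO₄³⁻] = 2s.
Ksp = [Mg²⁺]^3[PO₄³⁻]^2 = (3s)^3 · (2s)^2 = 108s^5
Ksp = 108 × (7.87×10⁻⁶)^5 = 3.26×10⁻²⁴

Ksp = 3.26×10⁻²⁴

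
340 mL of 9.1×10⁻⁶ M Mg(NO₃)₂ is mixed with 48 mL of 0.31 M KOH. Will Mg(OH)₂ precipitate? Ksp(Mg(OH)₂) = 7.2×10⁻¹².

Yes

Total volume after mixing = 340 + 48 = 388 mL.
[Mg²⁺] = (9.1×10⁻⁶)(340)/388 = 8.0×10⁻⁶ M
[OH⁻] = (0.31)(48)/388 = 3.8×10⁻² M
Q = [Mg²⁺][OH⁻]^2 = 1.2×10⁻⁸
Because Q > Ksp (1.2×10⁻⁸ vs 7.2×10⁻¹²), a precipitate of Mg(OH)₂ forms.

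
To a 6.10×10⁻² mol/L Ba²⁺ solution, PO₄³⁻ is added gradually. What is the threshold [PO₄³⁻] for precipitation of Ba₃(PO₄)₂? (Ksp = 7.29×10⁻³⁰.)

1.79×10⁻¹³ M

The threshold for precipitation is Q = Ksp.
Ba₃(PO₄)₂(s) ⇌ 3 Ba²⁺(aq) + 2 PO₄³⁻(aq)
Ksp = [Ba²⁺]^3[PO₄³⁻]^2 = [PO₄³⁻]^2(6.10×10⁻²)^3
[PO₄³⁻]^2 = 7.29×10⁻³⁰ / (6.10×10⁻²)^3 = 3.21×10⁻²⁶
[PO₄³⁻] = 1.79×10⁻¹³ mol/L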